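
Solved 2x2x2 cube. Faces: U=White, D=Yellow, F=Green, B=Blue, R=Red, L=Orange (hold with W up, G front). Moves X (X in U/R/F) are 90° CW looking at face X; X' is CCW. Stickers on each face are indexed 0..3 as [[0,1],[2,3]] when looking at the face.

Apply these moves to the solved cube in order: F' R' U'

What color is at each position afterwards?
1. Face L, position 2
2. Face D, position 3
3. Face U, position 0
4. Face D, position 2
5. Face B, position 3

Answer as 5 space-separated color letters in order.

After move 1 (F'): F=GGGG U=WWRR R=YRYR D=OOYY L=OWOW
After move 2 (R'): R=RRYY U=WBRB F=GWGR D=OGYG B=YBOB
After move 3 (U'): U=BBWR F=OWGR R=GWYY B=RROB L=YBOW
Query 1: L[2] = O
Query 2: D[3] = G
Query 3: U[0] = B
Query 4: D[2] = Y
Query 5: B[3] = B

Answer: O G B Y B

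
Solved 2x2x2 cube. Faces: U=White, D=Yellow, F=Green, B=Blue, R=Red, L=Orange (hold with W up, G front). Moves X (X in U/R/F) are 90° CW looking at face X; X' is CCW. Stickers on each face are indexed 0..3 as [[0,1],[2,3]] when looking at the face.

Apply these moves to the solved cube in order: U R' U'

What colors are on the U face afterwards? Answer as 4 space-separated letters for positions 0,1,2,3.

After move 1 (U): U=WWWW F=RRGG R=BBRR B=OOBB L=GGOO
After move 2 (R'): R=BRBR U=WBWO F=RWGW D=YRYG B=YOYB
After move 3 (U'): U=BOWW F=GGGW R=RWBR B=BRYB L=YOOO
Query: U face = BOWW

Answer: B O W W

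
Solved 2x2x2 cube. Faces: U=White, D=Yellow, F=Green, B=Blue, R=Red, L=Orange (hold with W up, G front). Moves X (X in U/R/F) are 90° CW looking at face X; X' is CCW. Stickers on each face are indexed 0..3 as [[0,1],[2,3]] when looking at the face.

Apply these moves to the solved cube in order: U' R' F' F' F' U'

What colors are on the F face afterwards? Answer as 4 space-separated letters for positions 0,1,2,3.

After move 1 (U'): U=WWWW F=OOGG R=GGRR B=RRBB L=BBOO
After move 2 (R'): R=GRGR U=WBWR F=OWGW D=YOYG B=YRYB
After move 3 (F'): F=WWOG U=WBGG R=ORYR D=BOYG L=BROW
After move 4 (F'): F=WGWO U=WBOY R=ORBR D=RWYG L=BGOG
After move 5 (F'): F=GOWW U=WBOB R=WRRR D=GGYG L=BYOO
After move 6 (U'): U=BBWO F=BYWW R=GORR B=WRYB L=YROO
Query: F face = BYWW

Answer: B Y W W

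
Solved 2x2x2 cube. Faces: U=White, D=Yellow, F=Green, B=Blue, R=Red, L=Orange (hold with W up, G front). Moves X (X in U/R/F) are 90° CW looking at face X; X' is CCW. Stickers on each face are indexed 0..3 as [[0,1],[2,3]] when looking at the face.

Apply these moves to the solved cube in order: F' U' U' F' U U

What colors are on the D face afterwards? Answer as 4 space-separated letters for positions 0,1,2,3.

After move 1 (F'): F=GGGG U=WWRR R=YRYR D=OOYY L=OWOW
After move 2 (U'): U=WRWR F=OWGG R=GGYR B=YRBB L=BBOW
After move 3 (U'): U=RRWW F=BBGG R=OWYR B=GGBB L=YROW
After move 4 (F'): F=BGBG U=RROY R=OWOR D=RWYY L=YWOW
After move 5 (U): U=ORYR F=OWBG R=GGOR B=YWBB L=BGOW
After move 6 (U): U=YORR F=GGBG R=YWOR B=BGBB L=OWOW
Query: D face = RWYY

Answer: R W Y Y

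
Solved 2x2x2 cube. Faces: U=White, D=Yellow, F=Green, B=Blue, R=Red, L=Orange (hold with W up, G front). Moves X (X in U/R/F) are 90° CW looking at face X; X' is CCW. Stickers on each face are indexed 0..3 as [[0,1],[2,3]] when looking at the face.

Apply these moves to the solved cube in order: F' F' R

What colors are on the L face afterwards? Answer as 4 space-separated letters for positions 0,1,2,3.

Answer: O R O R

Derivation:
After move 1 (F'): F=GGGG U=WWRR R=YRYR D=OOYY L=OWOW
After move 2 (F'): F=GGGG U=WWYY R=OROR D=WWYY L=OROR
After move 3 (R): R=OORR U=WGYG F=GWGY D=WBYB B=YBWB
Query: L face = OROR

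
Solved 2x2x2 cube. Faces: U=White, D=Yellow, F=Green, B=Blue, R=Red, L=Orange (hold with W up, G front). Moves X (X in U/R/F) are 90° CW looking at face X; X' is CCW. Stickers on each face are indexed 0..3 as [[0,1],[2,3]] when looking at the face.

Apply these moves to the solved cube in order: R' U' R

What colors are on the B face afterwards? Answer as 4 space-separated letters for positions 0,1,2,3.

After move 1 (R'): R=RRRR U=WBWB F=GWGW D=YGYG B=YBYB
After move 2 (U'): U=BBWW F=OOGW R=GWRR B=RRYB L=YBOO
After move 3 (R): R=RGRW U=BOWW F=OGGG D=YYYR B=WRBB
Query: B face = WRBB

Answer: W R B B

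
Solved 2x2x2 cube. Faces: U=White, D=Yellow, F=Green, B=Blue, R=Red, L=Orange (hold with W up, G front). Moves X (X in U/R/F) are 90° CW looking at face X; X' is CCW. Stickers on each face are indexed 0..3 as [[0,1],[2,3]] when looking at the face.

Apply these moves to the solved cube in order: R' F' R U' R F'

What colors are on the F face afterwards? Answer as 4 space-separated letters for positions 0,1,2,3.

After move 1 (R'): R=RRRR U=WBWB F=GWGW D=YGYG B=YBYB
After move 2 (F'): F=WWGG U=WBRR R=GRYR D=OOYG L=OBOW
After move 3 (R): R=YGRR U=WWRG F=WOGG D=OYYY B=RBBB
After move 4 (U'): U=WGWR F=OBGG R=WORR B=YGBB L=RBOW
After move 5 (R): R=RWRO U=WBWG F=OYGY D=OBYY B=RGGB
After move 6 (F'): F=YYOG U=WBRR R=BWOO D=BWYY L=RGOW
Query: F face = YYOG

Answer: Y Y O G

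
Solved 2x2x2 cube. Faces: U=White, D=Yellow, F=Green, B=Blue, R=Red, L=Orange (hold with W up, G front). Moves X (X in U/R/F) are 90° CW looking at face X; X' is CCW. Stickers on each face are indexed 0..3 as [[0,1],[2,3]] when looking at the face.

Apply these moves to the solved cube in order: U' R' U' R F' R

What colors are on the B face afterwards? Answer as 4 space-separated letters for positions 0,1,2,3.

After move 1 (U'): U=WWWW F=OOGG R=GGRR B=RRBB L=BBOO
After move 2 (R'): R=GRGR U=WBWR F=OWGW D=YOYG B=YRYB
After move 3 (U'): U=BRWW F=BBGW R=OWGR B=GRYB L=YROO
After move 4 (R): R=GORW U=BBWW F=BOGG D=YYYG B=WRRB
After move 5 (F'): F=OGBG U=BBGR R=YOYW D=ROYG L=YWOW
After move 6 (R): R=YYWO U=BGGG F=OOBG D=RRYW B=RRBB
Query: B face = RRBB

Answer: R R B B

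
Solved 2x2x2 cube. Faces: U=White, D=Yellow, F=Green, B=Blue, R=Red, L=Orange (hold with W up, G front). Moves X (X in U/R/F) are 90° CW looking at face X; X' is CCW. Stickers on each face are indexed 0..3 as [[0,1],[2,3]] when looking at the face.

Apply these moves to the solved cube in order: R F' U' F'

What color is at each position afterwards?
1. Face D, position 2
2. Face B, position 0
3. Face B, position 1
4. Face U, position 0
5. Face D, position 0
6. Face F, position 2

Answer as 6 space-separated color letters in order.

Answer: Y B R G B O

Derivation:
After move 1 (R): R=RRRR U=WGWG F=GYGY D=YBYB B=WBWB
After move 2 (F'): F=YYGG U=WGRR R=BRYR D=OOYB L=OGOW
After move 3 (U'): U=GRWR F=OGGG R=YYYR B=BRWB L=WBOW
After move 4 (F'): F=GGOG U=GRYY R=OYOR D=BWYB L=WROW
Query 1: D[2] = Y
Query 2: B[0] = B
Query 3: B[1] = R
Query 4: U[0] = G
Query 5: D[0] = B
Query 6: F[2] = O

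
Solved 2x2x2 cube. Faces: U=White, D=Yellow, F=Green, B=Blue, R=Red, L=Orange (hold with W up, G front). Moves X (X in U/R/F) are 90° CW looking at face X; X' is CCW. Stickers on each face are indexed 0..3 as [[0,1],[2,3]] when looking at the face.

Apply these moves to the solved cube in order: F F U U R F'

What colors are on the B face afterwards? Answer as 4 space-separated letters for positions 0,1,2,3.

After move 1 (F): F=GGGG U=WWOO R=WRWR D=RRYY L=OYOY
After move 2 (F): F=GGGG U=WWYY R=OROR D=WWYY L=OROR
After move 3 (U): U=YWYW F=ORGG R=BBOR B=ORBB L=GGOR
After move 4 (U): U=YYWW F=BBGG R=OROR B=GGBB L=OROR
After move 5 (R): R=OORR U=YBWG F=BWGY D=WBYG B=WGYB
After move 6 (F'): F=WYBG U=YBOR R=BOWR D=RRYG L=OGOW
Query: B face = WGYB

Answer: W G Y B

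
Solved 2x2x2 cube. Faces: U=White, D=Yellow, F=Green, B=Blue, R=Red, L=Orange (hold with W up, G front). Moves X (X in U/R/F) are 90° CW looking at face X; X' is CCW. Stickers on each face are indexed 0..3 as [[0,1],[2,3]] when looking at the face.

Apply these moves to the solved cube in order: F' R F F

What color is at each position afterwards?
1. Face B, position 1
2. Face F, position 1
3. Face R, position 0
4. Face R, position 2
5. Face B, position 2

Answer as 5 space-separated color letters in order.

After move 1 (F'): F=GGGG U=WWRR R=YRYR D=OOYY L=OWOW
After move 2 (R): R=YYRR U=WGRG F=GOGY D=OBYB B=RBWB
After move 3 (F): F=GGYO U=WGWW R=RYGR D=RYYB L=OOOB
After move 4 (F): F=YGOG U=WGBO R=WYWR D=GRYB L=OROY
Query 1: B[1] = B
Query 2: F[1] = G
Query 3: R[0] = W
Query 4: R[2] = W
Query 5: B[2] = W

Answer: B G W W W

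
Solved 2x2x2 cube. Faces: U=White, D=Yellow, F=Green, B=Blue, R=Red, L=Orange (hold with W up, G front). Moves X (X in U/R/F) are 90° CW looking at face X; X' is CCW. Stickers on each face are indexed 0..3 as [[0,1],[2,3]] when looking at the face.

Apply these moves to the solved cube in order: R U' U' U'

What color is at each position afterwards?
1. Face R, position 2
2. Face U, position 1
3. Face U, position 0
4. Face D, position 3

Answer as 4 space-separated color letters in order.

Answer: R W W B

Derivation:
After move 1 (R): R=RRRR U=WGWG F=GYGY D=YBYB B=WBWB
After move 2 (U'): U=GGWW F=OOGY R=GYRR B=RRWB L=WBOO
After move 3 (U'): U=GWGW F=WBGY R=OORR B=GYWB L=RROO
After move 4 (U'): U=WWGG F=RRGY R=WBRR B=OOWB L=GYOO
Query 1: R[2] = R
Query 2: U[1] = W
Query 3: U[0] = W
Query 4: D[3] = B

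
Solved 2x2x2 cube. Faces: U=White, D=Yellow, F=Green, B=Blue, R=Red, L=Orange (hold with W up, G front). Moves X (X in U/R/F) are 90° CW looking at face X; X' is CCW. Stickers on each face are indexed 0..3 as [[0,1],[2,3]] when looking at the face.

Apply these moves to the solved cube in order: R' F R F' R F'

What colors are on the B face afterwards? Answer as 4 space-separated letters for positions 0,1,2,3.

After move 1 (R'): R=RRRR U=WBWB F=GWGW D=YGYG B=YBYB
After move 2 (F): F=GGWW U=WBOO R=WRBR D=RRYG L=OYOG
After move 3 (R): R=BWRR U=WGOW F=GRWG D=RYYY B=OBBB
After move 4 (F'): F=RGGW U=WGBR R=YWRR D=YGYY L=OWOO
After move 5 (R): R=RYRW U=WGBW F=RGGY D=YBYO B=RBGB
After move 6 (F'): F=GYRG U=WGRR R=BYYW D=WOYO L=OWOB
Query: B face = RBGB

Answer: R B G B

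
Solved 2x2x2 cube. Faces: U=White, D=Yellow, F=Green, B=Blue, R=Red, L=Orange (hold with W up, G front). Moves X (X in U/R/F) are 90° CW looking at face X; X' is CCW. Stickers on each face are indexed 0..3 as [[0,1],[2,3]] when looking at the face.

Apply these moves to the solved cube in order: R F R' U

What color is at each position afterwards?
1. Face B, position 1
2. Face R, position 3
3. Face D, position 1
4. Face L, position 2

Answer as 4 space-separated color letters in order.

After move 1 (R): R=RRRR U=WGWG F=GYGY D=YBYB B=WBWB
After move 2 (F): F=GGYY U=WGOO R=WRGR D=RRYB L=OYOB
After move 3 (R'): R=RRWG U=WWOW F=GGYO D=RGYY B=BBRB
After move 4 (U): U=OWWW F=RRYO R=BBWG B=OYRB L=GGOB
Query 1: B[1] = Y
Query 2: R[3] = G
Query 3: D[1] = G
Query 4: L[2] = O

Answer: Y G G O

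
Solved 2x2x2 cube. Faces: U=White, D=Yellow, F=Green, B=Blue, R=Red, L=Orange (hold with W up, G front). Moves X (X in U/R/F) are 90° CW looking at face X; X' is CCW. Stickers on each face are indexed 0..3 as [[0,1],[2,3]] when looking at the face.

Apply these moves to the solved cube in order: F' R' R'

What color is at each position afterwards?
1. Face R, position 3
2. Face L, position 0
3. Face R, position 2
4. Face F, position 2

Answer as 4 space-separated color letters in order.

After move 1 (F'): F=GGGG U=WWRR R=YRYR D=OOYY L=OWOW
After move 2 (R'): R=RRYY U=WBRB F=GWGR D=OGYG B=YBOB
After move 3 (R'): R=RYRY U=WORY F=GBGB D=OWYR B=GBGB
Query 1: R[3] = Y
Query 2: L[0] = O
Query 3: R[2] = R
Query 4: F[2] = G

Answer: Y O R G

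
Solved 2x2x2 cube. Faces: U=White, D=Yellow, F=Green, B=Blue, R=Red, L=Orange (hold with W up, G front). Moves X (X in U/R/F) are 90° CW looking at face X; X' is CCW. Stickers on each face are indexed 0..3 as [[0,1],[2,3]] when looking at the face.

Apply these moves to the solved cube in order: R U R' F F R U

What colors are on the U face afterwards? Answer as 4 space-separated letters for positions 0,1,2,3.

After move 1 (R): R=RRRR U=WGWG F=GYGY D=YBYB B=WBWB
After move 2 (U): U=WWGG F=RRGY R=WBRR B=OOWB L=GYOO
After move 3 (R'): R=BRWR U=WWGO F=RWGG D=YRYY B=BOBB
After move 4 (F): F=GRGW U=WWOY R=GROR D=WBYY L=GYOR
After move 5 (F): F=GGWR U=WWRY R=ORYR D=OGYY L=GWOB
After move 6 (R): R=YORR U=WGRR F=GGWY D=OBYB B=YOWB
After move 7 (U): U=RWRG F=YOWY R=YORR B=GWWB L=GGOB
Query: U face = RWRG

Answer: R W R G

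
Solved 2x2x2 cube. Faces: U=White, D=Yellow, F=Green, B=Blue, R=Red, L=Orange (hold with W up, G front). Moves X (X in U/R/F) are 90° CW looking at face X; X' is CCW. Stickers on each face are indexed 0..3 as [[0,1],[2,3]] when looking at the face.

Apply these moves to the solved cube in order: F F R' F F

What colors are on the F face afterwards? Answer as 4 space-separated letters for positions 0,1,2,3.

After move 1 (F): F=GGGG U=WWOO R=WRWR D=RRYY L=OYOY
After move 2 (F): F=GGGG U=WWYY R=OROR D=WWYY L=OROR
After move 3 (R'): R=RROO U=WBYB F=GWGY D=WGYG B=YBWB
After move 4 (F): F=GGYW U=WBRR R=YRBO D=ORYG L=OWOG
After move 5 (F): F=YGWG U=WBGW R=RRRO D=BYYG L=OOOR
Query: F face = YGWG

Answer: Y G W G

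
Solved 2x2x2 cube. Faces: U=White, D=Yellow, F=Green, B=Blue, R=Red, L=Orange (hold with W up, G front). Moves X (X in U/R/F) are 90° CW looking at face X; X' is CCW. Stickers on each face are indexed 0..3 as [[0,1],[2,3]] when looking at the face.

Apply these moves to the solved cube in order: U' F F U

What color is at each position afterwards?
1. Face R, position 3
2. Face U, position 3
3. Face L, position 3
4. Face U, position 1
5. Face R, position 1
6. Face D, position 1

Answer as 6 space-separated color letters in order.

Answer: R W G W R W

Derivation:
After move 1 (U'): U=WWWW F=OOGG R=GGRR B=RRBB L=BBOO
After move 2 (F): F=GOGO U=WWOB R=WGWR D=RGYY L=BYOY
After move 3 (F): F=GGOO U=WWYY R=OGBR D=WWYY L=BROG
After move 4 (U): U=YWYW F=OGOO R=RRBR B=BRBB L=GGOG
Query 1: R[3] = R
Query 2: U[3] = W
Query 3: L[3] = G
Query 4: U[1] = W
Query 5: R[1] = R
Query 6: D[1] = W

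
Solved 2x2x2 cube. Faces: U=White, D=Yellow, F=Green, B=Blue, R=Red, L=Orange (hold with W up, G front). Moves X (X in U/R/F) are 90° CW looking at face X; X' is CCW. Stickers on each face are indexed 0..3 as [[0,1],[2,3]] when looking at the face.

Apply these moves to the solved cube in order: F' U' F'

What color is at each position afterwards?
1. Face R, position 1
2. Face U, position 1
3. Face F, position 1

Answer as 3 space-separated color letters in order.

After move 1 (F'): F=GGGG U=WWRR R=YRYR D=OOYY L=OWOW
After move 2 (U'): U=WRWR F=OWGG R=GGYR B=YRBB L=BBOW
After move 3 (F'): F=WGOG U=WRGY R=OGOR D=BWYY L=BROW
Query 1: R[1] = G
Query 2: U[1] = R
Query 3: F[1] = G

Answer: G R G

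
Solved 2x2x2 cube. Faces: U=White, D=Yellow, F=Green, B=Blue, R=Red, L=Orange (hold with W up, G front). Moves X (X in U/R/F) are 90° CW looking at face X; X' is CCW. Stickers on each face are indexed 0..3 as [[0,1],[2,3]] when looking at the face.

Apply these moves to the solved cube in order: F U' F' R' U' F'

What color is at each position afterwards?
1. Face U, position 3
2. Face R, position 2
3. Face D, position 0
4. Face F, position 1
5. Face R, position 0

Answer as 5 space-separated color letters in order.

After move 1 (F): F=GGGG U=WWOO R=WRWR D=RRYY L=OYOY
After move 2 (U'): U=WOWO F=OYGG R=GGWR B=WRBB L=BBOY
After move 3 (F'): F=YGOG U=WOGW R=RGRR D=BYYY L=BOOW
After move 4 (R'): R=GRRR U=WBGW F=YOOW D=BGYG B=YRYB
After move 5 (U'): U=BWWG F=BOOW R=YORR B=GRYB L=YROW
After move 6 (F'): F=OWBO U=BWYR R=GOBR D=RWYG L=YGOW
Query 1: U[3] = R
Query 2: R[2] = B
Query 3: D[0] = R
Query 4: F[1] = W
Query 5: R[0] = G

Answer: R B R W G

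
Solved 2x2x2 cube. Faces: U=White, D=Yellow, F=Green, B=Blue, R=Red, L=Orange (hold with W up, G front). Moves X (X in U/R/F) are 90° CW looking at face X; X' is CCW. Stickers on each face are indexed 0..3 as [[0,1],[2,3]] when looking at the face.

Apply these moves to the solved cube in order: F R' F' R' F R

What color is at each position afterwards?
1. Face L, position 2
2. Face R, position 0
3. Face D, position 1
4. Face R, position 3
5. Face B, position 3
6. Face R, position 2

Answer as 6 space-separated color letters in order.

Answer: O Y Y W B R

Derivation:
After move 1 (F): F=GGGG U=WWOO R=WRWR D=RRYY L=OYOY
After move 2 (R'): R=RRWW U=WBOB F=GWGO D=RGYG B=YBRB
After move 3 (F'): F=WOGG U=WBRW R=GRRW D=YYYG L=OBOO
After move 4 (R'): R=RWGR U=WRRY F=WBGW D=YOYG B=GBYB
After move 5 (F): F=GWWB U=WROB R=RWYR D=GRYG L=OYOO
After move 6 (R): R=YRRW U=WWOB F=GRWG D=GYYG B=BBRB
Query 1: L[2] = O
Query 2: R[0] = Y
Query 3: D[1] = Y
Query 4: R[3] = W
Query 5: B[3] = B
Query 6: R[2] = R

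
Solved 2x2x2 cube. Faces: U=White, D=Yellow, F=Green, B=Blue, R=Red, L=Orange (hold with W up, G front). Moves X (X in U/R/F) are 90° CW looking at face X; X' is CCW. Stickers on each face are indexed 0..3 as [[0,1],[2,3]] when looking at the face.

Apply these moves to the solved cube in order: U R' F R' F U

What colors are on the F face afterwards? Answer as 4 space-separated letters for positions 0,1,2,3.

Answer: O R G B

Derivation:
After move 1 (U): U=WWWW F=RRGG R=BBRR B=OOBB L=GGOO
After move 2 (R'): R=BRBR U=WBWO F=RWGW D=YRYG B=YOYB
After move 3 (F): F=GRWW U=WBOG R=WROR D=BBYG L=GYOR
After move 4 (R'): R=RRWO U=WYOY F=GBWG D=BRYW B=GOBB
After move 5 (F): F=WGGB U=WYRY R=ORYO D=WRYW L=GBOR
After move 6 (U): U=RWYY F=ORGB R=GOYO B=GBBB L=WGOR
Query: F face = ORGB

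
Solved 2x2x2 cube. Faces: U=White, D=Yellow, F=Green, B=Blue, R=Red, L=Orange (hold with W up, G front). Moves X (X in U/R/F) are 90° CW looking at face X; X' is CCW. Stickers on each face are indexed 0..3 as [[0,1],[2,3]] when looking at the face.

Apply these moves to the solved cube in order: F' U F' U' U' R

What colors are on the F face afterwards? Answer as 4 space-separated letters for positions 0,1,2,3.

Answer: O W Y Y

Derivation:
After move 1 (F'): F=GGGG U=WWRR R=YRYR D=OOYY L=OWOW
After move 2 (U): U=RWRW F=YRGG R=BBYR B=OWBB L=GGOW
After move 3 (F'): F=RGYG U=RWBY R=OBOR D=GWYY L=GWOR
After move 4 (U'): U=WYRB F=GWYG R=RGOR B=OBBB L=OWOR
After move 5 (U'): U=YBWR F=OWYG R=GWOR B=RGBB L=OBOR
After move 6 (R): R=OGRW U=YWWG F=OWYY D=GBYR B=RGBB
Query: F face = OWYY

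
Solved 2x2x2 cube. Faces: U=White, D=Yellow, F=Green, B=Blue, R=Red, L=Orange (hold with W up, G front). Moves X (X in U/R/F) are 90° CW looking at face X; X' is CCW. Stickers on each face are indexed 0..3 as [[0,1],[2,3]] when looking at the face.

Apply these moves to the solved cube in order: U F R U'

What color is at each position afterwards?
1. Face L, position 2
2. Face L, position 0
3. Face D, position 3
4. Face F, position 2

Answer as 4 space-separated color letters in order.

After move 1 (U): U=WWWW F=RRGG R=BBRR B=OOBB L=GGOO
After move 2 (F): F=GRGR U=WWOG R=WBWR D=RBYY L=GYOY
After move 3 (R): R=WWRB U=WROR F=GBGY D=RBYO B=GOWB
After move 4 (U'): U=RRWO F=GYGY R=GBRB B=WWWB L=GOOY
Query 1: L[2] = O
Query 2: L[0] = G
Query 3: D[3] = O
Query 4: F[2] = G

Answer: O G O G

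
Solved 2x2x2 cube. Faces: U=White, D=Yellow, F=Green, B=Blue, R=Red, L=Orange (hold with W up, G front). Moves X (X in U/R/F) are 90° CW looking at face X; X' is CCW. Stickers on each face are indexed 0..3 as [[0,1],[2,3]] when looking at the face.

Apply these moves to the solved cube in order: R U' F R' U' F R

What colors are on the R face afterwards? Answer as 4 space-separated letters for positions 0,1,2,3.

After move 1 (R): R=RRRR U=WGWG F=GYGY D=YBYB B=WBWB
After move 2 (U'): U=GGWW F=OOGY R=GYRR B=RRWB L=WBOO
After move 3 (F): F=GOYO U=GGOB R=WYWR D=RGYB L=WYOB
After move 4 (R'): R=YRWW U=GWOR F=GGYB D=ROYO B=BRGB
After move 5 (U'): U=WRGO F=WYYB R=GGWW B=YRGB L=BROB
After move 6 (F): F=YWBY U=WRBR R=GGOW D=WGYO L=BROO
After move 7 (R): R=OGWG U=WWBY F=YGBO D=WGYY B=RRRB
Query: R face = OGWG

Answer: O G W G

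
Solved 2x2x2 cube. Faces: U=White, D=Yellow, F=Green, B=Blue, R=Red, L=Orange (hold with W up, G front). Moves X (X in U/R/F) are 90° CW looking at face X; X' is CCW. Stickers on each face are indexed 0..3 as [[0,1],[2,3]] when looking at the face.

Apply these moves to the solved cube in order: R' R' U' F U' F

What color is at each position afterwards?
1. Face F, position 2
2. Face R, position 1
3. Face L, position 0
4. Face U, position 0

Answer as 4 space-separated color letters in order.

Answer: O O R Y

Derivation:
After move 1 (R'): R=RRRR U=WBWB F=GWGW D=YGYG B=YBYB
After move 2 (R'): R=RRRR U=WYWY F=GBGB D=YWYW B=GBGB
After move 3 (U'): U=YYWW F=OOGB R=GBRR B=RRGB L=GBOO
After move 4 (F): F=GOBO U=YYOB R=WBWR D=RGYW L=GYOW
After move 5 (U'): U=YBYO F=GYBO R=GOWR B=WBGB L=RROW
After move 6 (F): F=BGOY U=YBWR R=YOOR D=WGYW L=RROG
Query 1: F[2] = O
Query 2: R[1] = O
Query 3: L[0] = R
Query 4: U[0] = Y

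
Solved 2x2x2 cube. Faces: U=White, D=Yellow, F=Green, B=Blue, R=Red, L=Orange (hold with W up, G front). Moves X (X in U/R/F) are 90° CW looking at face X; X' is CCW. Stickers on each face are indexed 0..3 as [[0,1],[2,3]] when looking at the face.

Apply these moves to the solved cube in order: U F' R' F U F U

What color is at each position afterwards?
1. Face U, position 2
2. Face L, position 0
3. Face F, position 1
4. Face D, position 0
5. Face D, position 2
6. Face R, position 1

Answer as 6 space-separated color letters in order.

Answer: R R O O Y G

Derivation:
After move 1 (U): U=WWWW F=RRGG R=BBRR B=OOBB L=GGOO
After move 2 (F'): F=RGRG U=WWBR R=YBYR D=GOYY L=GWOW
After move 3 (R'): R=BRYY U=WBBO F=RWRR D=GGYG B=YOOB
After move 4 (F): F=RRRW U=WBWW R=BROY D=YBYG L=GGOG
After move 5 (U): U=WWWB F=BRRW R=YOOY B=GGOB L=RROG
After move 6 (F): F=RBWR U=WWGR R=WOBY D=OYYG L=RYOB
After move 7 (U): U=GWRW F=WOWR R=GGBY B=RYOB L=RBOB
Query 1: U[2] = R
Query 2: L[0] = R
Query 3: F[1] = O
Query 4: D[0] = O
Query 5: D[2] = Y
Query 6: R[1] = G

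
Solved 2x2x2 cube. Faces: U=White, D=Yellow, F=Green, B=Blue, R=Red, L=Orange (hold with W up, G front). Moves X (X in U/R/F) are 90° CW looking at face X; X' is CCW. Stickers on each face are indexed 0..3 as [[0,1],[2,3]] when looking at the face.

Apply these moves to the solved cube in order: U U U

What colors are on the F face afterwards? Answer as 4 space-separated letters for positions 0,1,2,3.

Answer: O O G G

Derivation:
After move 1 (U): U=WWWW F=RRGG R=BBRR B=OOBB L=GGOO
After move 2 (U): U=WWWW F=BBGG R=OORR B=GGBB L=RROO
After move 3 (U): U=WWWW F=OOGG R=GGRR B=RRBB L=BBOO
Query: F face = OOGG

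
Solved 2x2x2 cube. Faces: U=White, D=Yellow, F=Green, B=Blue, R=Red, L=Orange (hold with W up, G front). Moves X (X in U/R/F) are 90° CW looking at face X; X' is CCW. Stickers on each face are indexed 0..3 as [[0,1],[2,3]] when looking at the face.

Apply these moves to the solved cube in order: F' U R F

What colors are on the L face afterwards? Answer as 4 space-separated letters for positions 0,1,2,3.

After move 1 (F'): F=GGGG U=WWRR R=YRYR D=OOYY L=OWOW
After move 2 (U): U=RWRW F=YRGG R=BBYR B=OWBB L=GGOW
After move 3 (R): R=YBRB U=RRRG F=YOGY D=OBYO B=WWWB
After move 4 (F): F=GYYO U=RRWG R=RBGB D=RYYO L=GOOB
Query: L face = GOOB

Answer: G O O B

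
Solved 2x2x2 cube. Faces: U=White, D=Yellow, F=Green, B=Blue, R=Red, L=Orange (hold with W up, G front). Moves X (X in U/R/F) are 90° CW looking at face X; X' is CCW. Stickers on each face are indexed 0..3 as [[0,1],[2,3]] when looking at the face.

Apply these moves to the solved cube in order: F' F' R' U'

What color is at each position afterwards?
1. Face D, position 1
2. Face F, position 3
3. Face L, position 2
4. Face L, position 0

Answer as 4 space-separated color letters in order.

Answer: G Y O Y

Derivation:
After move 1 (F'): F=GGGG U=WWRR R=YRYR D=OOYY L=OWOW
After move 2 (F'): F=GGGG U=WWYY R=OROR D=WWYY L=OROR
After move 3 (R'): R=RROO U=WBYB F=GWGY D=WGYG B=YBWB
After move 4 (U'): U=BBWY F=ORGY R=GWOO B=RRWB L=YBOR
Query 1: D[1] = G
Query 2: F[3] = Y
Query 3: L[2] = O
Query 4: L[0] = Y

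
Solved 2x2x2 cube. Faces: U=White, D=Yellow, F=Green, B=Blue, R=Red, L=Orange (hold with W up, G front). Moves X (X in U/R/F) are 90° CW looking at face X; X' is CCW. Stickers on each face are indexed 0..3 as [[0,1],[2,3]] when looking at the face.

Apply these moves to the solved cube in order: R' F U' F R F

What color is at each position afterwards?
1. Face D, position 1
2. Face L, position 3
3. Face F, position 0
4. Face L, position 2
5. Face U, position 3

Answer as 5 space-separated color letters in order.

Answer: O Y W O R

Derivation:
After move 1 (R'): R=RRRR U=WBWB F=GWGW D=YGYG B=YBYB
After move 2 (F): F=GGWW U=WBOO R=WRBR D=RRYG L=OYOG
After move 3 (U'): U=BOWO F=OYWW R=GGBR B=WRYB L=YBOG
After move 4 (F): F=WOWY U=BOGB R=WGOR D=BGYG L=YROR
After move 5 (R): R=OWRG U=BOGY F=WGWG D=BYYW B=BROB
After move 6 (F): F=WWGG U=BORR R=GWYG D=ROYW L=YBOY
Query 1: D[1] = O
Query 2: L[3] = Y
Query 3: F[0] = W
Query 4: L[2] = O
Query 5: U[3] = R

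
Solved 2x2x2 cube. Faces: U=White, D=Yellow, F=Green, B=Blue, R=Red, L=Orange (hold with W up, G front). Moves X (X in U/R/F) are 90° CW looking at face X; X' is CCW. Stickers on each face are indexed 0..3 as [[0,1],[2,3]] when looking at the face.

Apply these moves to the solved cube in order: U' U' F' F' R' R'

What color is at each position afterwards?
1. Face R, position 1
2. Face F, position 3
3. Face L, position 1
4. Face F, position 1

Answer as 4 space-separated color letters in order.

Answer: R G R B

Derivation:
After move 1 (U'): U=WWWW F=OOGG R=GGRR B=RRBB L=BBOO
After move 2 (U'): U=WWWW F=BBGG R=OORR B=GGBB L=RROO
After move 3 (F'): F=BGBG U=WWOR R=YOYR D=ROYY L=RWOW
After move 4 (F'): F=GGBB U=WWYY R=OORR D=WWYY L=RROO
After move 5 (R'): R=OROR U=WBYG F=GWBY D=WGYB B=YGWB
After move 6 (R'): R=RROO U=WWYY F=GBBG D=WWYY B=BGGB
Query 1: R[1] = R
Query 2: F[3] = G
Query 3: L[1] = R
Query 4: F[1] = B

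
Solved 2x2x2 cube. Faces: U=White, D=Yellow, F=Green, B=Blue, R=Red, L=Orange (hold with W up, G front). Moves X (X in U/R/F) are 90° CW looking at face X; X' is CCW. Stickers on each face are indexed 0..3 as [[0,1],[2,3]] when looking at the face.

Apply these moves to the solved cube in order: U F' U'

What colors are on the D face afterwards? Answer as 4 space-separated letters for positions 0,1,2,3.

After move 1 (U): U=WWWW F=RRGG R=BBRR B=OOBB L=GGOO
After move 2 (F'): F=RGRG U=WWBR R=YBYR D=GOYY L=GWOW
After move 3 (U'): U=WRWB F=GWRG R=RGYR B=YBBB L=OOOW
Query: D face = GOYY

Answer: G O Y Y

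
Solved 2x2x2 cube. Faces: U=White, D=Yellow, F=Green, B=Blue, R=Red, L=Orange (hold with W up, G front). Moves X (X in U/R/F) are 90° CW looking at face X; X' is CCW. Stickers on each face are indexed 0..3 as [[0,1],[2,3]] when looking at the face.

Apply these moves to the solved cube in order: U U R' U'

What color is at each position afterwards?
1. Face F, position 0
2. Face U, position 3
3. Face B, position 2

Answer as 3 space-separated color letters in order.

Answer: R W Y

Derivation:
After move 1 (U): U=WWWW F=RRGG R=BBRR B=OOBB L=GGOO
After move 2 (U): U=WWWW F=BBGG R=OORR B=GGBB L=RROO
After move 3 (R'): R=OROR U=WBWG F=BWGW D=YBYG B=YGYB
After move 4 (U'): U=BGWW F=RRGW R=BWOR B=ORYB L=YGOO
Query 1: F[0] = R
Query 2: U[3] = W
Query 3: B[2] = Y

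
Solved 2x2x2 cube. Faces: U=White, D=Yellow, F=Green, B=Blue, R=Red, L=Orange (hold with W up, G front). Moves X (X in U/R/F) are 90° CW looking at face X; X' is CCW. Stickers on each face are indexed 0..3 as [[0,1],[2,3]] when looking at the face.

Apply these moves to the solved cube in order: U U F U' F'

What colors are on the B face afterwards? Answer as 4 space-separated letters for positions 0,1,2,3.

After move 1 (U): U=WWWW F=RRGG R=BBRR B=OOBB L=GGOO
After move 2 (U): U=WWWW F=BBGG R=OORR B=GGBB L=RROO
After move 3 (F): F=GBGB U=WWOR R=WOWR D=ROYY L=RYOY
After move 4 (U'): U=WRWO F=RYGB R=GBWR B=WOBB L=GGOY
After move 5 (F'): F=YBRG U=WRGW R=OBRR D=GYYY L=GOOW
Query: B face = WOBB

Answer: W O B B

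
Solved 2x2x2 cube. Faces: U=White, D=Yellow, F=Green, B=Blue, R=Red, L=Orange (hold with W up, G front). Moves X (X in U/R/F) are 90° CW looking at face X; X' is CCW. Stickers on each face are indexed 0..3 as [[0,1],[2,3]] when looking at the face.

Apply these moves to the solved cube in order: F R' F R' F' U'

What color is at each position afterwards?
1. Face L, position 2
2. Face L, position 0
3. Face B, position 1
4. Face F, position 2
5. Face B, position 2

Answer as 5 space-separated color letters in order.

Answer: O G W G R

Derivation:
After move 1 (F): F=GGGG U=WWOO R=WRWR D=RRYY L=OYOY
After move 2 (R'): R=RRWW U=WBOB F=GWGO D=RGYG B=YBRB
After move 3 (F): F=GGOW U=WBYY R=ORBW D=WRYG L=OROG
After move 4 (R'): R=RWOB U=WRYY F=GBOY D=WGYW B=GBRB
After move 5 (F'): F=BYGO U=WRRO R=GWWB D=RGYW L=OYOY
After move 6 (U'): U=ROWR F=OYGO R=BYWB B=GWRB L=GBOY
Query 1: L[2] = O
Query 2: L[0] = G
Query 3: B[1] = W
Query 4: F[2] = G
Query 5: B[2] = R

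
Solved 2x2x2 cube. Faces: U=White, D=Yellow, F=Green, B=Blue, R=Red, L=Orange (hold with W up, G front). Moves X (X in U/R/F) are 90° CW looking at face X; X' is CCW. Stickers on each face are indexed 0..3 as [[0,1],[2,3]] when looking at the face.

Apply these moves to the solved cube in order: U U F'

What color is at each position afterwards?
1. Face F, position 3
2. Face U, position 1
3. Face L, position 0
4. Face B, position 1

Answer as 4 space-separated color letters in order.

Answer: G W R G

Derivation:
After move 1 (U): U=WWWW F=RRGG R=BBRR B=OOBB L=GGOO
After move 2 (U): U=WWWW F=BBGG R=OORR B=GGBB L=RROO
After move 3 (F'): F=BGBG U=WWOR R=YOYR D=ROYY L=RWOW
Query 1: F[3] = G
Query 2: U[1] = W
Query 3: L[0] = R
Query 4: B[1] = G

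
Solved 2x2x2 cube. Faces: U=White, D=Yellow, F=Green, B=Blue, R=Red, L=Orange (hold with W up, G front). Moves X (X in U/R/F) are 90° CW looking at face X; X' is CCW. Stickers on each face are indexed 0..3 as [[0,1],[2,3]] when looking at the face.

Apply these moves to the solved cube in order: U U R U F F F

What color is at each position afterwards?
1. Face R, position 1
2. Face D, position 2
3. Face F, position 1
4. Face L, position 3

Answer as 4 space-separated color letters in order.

After move 1 (U): U=WWWW F=RRGG R=BBRR B=OOBB L=GGOO
After move 2 (U): U=WWWW F=BBGG R=OORR B=GGBB L=RROO
After move 3 (R): R=RORO U=WBWG F=BYGY D=YBYG B=WGWB
After move 4 (U): U=WWGB F=ROGY R=WGRO B=RRWB L=BYOO
After move 5 (F): F=GRYO U=WWOY R=GGBO D=RWYG L=BYOB
After move 6 (F): F=YGOR U=WWBY R=OGYO D=BGYG L=BROW
After move 7 (F): F=OYRG U=WWWR R=BGYO D=YOYG L=BBOG
Query 1: R[1] = G
Query 2: D[2] = Y
Query 3: F[1] = Y
Query 4: L[3] = G

Answer: G Y Y G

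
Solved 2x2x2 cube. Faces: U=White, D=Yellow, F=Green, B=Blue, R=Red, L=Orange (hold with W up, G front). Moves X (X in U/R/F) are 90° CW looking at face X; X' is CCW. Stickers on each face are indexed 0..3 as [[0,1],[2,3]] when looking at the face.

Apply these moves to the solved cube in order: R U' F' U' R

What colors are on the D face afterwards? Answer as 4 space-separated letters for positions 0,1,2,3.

Answer: B W Y B

Derivation:
After move 1 (R): R=RRRR U=WGWG F=GYGY D=YBYB B=WBWB
After move 2 (U'): U=GGWW F=OOGY R=GYRR B=RRWB L=WBOO
After move 3 (F'): F=OYOG U=GGGR R=BYYR D=BOYB L=WWOW
After move 4 (U'): U=GRGG F=WWOG R=OYYR B=BYWB L=RROW
After move 5 (R): R=YORY U=GWGG F=WOOB D=BWYB B=GYRB
Query: D face = BWYB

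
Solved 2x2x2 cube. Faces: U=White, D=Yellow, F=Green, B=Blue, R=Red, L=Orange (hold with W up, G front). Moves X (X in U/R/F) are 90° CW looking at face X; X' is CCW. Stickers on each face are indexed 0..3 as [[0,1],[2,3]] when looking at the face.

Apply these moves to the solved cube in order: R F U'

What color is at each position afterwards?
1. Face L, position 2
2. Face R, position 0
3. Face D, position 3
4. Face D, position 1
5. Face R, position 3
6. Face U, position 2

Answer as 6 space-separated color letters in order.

Answer: O G B R R W

Derivation:
After move 1 (R): R=RRRR U=WGWG F=GYGY D=YBYB B=WBWB
After move 2 (F): F=GGYY U=WGOO R=WRGR D=RRYB L=OYOB
After move 3 (U'): U=GOWO F=OYYY R=GGGR B=WRWB L=WBOB
Query 1: L[2] = O
Query 2: R[0] = G
Query 3: D[3] = B
Query 4: D[1] = R
Query 5: R[3] = R
Query 6: U[2] = W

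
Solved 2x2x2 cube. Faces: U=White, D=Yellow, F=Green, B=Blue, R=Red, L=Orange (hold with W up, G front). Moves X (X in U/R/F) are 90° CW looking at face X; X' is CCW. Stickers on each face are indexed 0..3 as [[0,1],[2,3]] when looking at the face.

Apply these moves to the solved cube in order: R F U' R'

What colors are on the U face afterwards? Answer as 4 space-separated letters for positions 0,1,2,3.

After move 1 (R): R=RRRR U=WGWG F=GYGY D=YBYB B=WBWB
After move 2 (F): F=GGYY U=WGOO R=WRGR D=RRYB L=OYOB
After move 3 (U'): U=GOWO F=OYYY R=GGGR B=WRWB L=WBOB
After move 4 (R'): R=GRGG U=GWWW F=OOYO D=RYYY B=BRRB
Query: U face = GWWW

Answer: G W W W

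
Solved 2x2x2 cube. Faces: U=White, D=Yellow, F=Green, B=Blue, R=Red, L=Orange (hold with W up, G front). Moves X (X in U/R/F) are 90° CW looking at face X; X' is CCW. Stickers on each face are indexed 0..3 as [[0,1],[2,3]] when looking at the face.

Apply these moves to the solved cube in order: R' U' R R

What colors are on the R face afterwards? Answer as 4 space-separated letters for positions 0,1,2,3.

After move 1 (R'): R=RRRR U=WBWB F=GWGW D=YGYG B=YBYB
After move 2 (U'): U=BBWW F=OOGW R=GWRR B=RRYB L=YBOO
After move 3 (R): R=RGRW U=BOWW F=OGGG D=YYYR B=WRBB
After move 4 (R): R=RRWG U=BGWG F=OYGR D=YBYW B=WROB
Query: R face = RRWG

Answer: R R W G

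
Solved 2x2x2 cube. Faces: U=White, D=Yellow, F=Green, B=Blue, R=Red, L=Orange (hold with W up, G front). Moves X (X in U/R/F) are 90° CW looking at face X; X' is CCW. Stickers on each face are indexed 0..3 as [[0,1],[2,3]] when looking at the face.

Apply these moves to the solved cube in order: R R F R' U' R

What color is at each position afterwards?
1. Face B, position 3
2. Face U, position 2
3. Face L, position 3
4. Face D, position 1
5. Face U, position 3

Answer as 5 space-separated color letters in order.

Answer: B W W R O

Derivation:
After move 1 (R): R=RRRR U=WGWG F=GYGY D=YBYB B=WBWB
After move 2 (R): R=RRRR U=WYWY F=GBGB D=YWYW B=GBGB
After move 3 (F): F=GGBB U=WYOO R=WRYR D=RRYW L=OYOW
After move 4 (R'): R=RRWY U=WGOG F=GYBO D=RGYB B=WBRB
After move 5 (U'): U=GGWO F=OYBO R=GYWY B=RRRB L=WBOW
After move 6 (R): R=WGYY U=GYWO F=OGBB D=RRYR B=ORGB
Query 1: B[3] = B
Query 2: U[2] = W
Query 3: L[3] = W
Query 4: D[1] = R
Query 5: U[3] = O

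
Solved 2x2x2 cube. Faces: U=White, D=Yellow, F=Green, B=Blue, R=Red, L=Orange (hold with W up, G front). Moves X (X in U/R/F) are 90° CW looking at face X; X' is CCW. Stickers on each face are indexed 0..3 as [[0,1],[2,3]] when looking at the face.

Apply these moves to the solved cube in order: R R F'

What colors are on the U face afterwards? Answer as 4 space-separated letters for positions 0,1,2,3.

Answer: W Y R R

Derivation:
After move 1 (R): R=RRRR U=WGWG F=GYGY D=YBYB B=WBWB
After move 2 (R): R=RRRR U=WYWY F=GBGB D=YWYW B=GBGB
After move 3 (F'): F=BBGG U=WYRR R=WRYR D=OOYW L=OYOW
Query: U face = WYRR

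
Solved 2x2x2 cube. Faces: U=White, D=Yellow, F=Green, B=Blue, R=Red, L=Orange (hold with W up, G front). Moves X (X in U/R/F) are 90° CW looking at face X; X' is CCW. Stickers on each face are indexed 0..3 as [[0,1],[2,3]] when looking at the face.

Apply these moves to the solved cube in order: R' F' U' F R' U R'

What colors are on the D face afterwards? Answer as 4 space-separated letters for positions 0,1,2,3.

After move 1 (R'): R=RRRR U=WBWB F=GWGW D=YGYG B=YBYB
After move 2 (F'): F=WWGG U=WBRR R=GRYR D=OOYG L=OBOW
After move 3 (U'): U=BRWR F=OBGG R=WWYR B=GRYB L=YBOW
After move 4 (F): F=GOGB U=BRWB R=WWRR D=YWYG L=YOOO
After move 5 (R'): R=WRWR U=BYWG F=GRGB D=YOYB B=GRWB
After move 6 (U): U=WBGY F=WRGB R=GRWR B=YOWB L=GROO
After move 7 (R'): R=RRGW U=WWGY F=WBGY D=YRYB B=BOOB
Query: D face = YRYB

Answer: Y R Y B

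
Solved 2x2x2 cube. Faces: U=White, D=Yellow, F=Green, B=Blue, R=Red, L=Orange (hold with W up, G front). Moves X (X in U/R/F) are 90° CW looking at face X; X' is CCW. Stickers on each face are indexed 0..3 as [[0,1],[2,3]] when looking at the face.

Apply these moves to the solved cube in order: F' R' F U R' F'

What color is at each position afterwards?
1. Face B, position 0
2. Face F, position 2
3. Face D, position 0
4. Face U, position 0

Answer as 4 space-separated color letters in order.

Answer: G R G W

Derivation:
After move 1 (F'): F=GGGG U=WWRR R=YRYR D=OOYY L=OWOW
After move 2 (R'): R=RRYY U=WBRB F=GWGR D=OGYG B=YBOB
After move 3 (F): F=GGRW U=WBWW R=RRBY D=YRYG L=OOOG
After move 4 (U): U=WWWB F=RRRW R=YBBY B=OOOB L=GGOG
After move 5 (R'): R=BYYB U=WOWO F=RWRB D=YRYW B=GORB
After move 6 (F'): F=WBRR U=WOBY R=RYYB D=GGYW L=GOOW
Query 1: B[0] = G
Query 2: F[2] = R
Query 3: D[0] = G
Query 4: U[0] = W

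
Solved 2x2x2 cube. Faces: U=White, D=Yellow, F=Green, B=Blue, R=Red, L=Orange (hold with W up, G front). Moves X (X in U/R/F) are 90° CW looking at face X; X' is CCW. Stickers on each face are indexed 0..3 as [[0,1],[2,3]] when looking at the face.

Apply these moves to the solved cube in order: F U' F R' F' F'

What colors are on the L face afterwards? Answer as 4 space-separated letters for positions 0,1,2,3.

After move 1 (F): F=GGGG U=WWOO R=WRWR D=RRYY L=OYOY
After move 2 (U'): U=WOWO F=OYGG R=GGWR B=WRBB L=BBOY
After move 3 (F): F=GOGY U=WOYB R=WGOR D=WGYY L=BROR
After move 4 (R'): R=GRWO U=WBYW F=GOGB D=WOYY B=YRGB
After move 5 (F'): F=OBGG U=WBGW R=ORWO D=RRYY L=BWOY
After move 6 (F'): F=BGOG U=WBOW R=RRRO D=WYYY L=BWOG
Query: L face = BWOG

Answer: B W O G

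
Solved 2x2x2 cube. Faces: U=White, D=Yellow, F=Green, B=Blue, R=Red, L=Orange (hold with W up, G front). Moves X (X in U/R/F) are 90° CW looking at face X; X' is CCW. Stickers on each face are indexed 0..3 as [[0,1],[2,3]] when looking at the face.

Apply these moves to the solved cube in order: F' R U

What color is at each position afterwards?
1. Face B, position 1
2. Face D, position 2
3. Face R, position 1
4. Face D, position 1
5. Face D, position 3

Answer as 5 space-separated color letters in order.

Answer: W Y B B B

Derivation:
After move 1 (F'): F=GGGG U=WWRR R=YRYR D=OOYY L=OWOW
After move 2 (R): R=YYRR U=WGRG F=GOGY D=OBYB B=RBWB
After move 3 (U): U=RWGG F=YYGY R=RBRR B=OWWB L=GOOW
Query 1: B[1] = W
Query 2: D[2] = Y
Query 3: R[1] = B
Query 4: D[1] = B
Query 5: D[3] = B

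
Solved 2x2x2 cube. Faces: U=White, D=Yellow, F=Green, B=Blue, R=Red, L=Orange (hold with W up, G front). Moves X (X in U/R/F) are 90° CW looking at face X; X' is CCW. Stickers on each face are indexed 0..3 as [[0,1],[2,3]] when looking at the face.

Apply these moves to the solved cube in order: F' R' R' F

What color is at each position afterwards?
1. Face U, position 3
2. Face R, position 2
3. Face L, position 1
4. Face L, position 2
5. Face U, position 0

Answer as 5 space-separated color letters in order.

After move 1 (F'): F=GGGG U=WWRR R=YRYR D=OOYY L=OWOW
After move 2 (R'): R=RRYY U=WBRB F=GWGR D=OGYG B=YBOB
After move 3 (R'): R=RYRY U=WORY F=GBGB D=OWYR B=GBGB
After move 4 (F): F=GGBB U=WOWW R=RYYY D=RRYR L=OOOW
Query 1: U[3] = W
Query 2: R[2] = Y
Query 3: L[1] = O
Query 4: L[2] = O
Query 5: U[0] = W

Answer: W Y O O W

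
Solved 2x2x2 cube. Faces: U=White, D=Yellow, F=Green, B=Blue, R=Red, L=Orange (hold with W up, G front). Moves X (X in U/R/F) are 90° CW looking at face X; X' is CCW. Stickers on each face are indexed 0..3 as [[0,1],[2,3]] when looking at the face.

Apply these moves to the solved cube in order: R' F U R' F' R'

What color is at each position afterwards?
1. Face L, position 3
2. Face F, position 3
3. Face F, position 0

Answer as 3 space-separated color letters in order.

After move 1 (R'): R=RRRR U=WBWB F=GWGW D=YGYG B=YBYB
After move 2 (F): F=GGWW U=WBOO R=WRBR D=RRYG L=OYOG
After move 3 (U): U=OWOB F=WRWW R=YBBR B=OYYB L=GGOG
After move 4 (R'): R=BRYB U=OYOO F=WWWB D=RRYW B=GYRB
After move 5 (F'): F=WBWW U=OYBY R=RRRB D=GGYW L=GOOO
After move 6 (R'): R=RBRR U=ORBG F=WYWY D=GBYW B=WYGB
Query 1: L[3] = O
Query 2: F[3] = Y
Query 3: F[0] = W

Answer: O Y W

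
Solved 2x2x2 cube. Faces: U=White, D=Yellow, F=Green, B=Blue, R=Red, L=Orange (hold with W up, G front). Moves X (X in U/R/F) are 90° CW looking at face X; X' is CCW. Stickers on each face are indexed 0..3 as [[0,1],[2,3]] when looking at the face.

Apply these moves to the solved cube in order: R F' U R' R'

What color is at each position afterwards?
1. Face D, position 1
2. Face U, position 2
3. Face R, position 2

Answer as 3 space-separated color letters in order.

Answer: W R B

Derivation:
After move 1 (R): R=RRRR U=WGWG F=GYGY D=YBYB B=WBWB
After move 2 (F'): F=YYGG U=WGRR R=BRYR D=OOYB L=OGOW
After move 3 (U): U=RWRG F=BRGG R=WBYR B=OGWB L=YYOW
After move 4 (R'): R=BRWY U=RWRO F=BWGG D=ORYG B=BGOB
After move 5 (R'): R=RYBW U=RORB F=BWGO D=OWYG B=GGRB
Query 1: D[1] = W
Query 2: U[2] = R
Query 3: R[2] = B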